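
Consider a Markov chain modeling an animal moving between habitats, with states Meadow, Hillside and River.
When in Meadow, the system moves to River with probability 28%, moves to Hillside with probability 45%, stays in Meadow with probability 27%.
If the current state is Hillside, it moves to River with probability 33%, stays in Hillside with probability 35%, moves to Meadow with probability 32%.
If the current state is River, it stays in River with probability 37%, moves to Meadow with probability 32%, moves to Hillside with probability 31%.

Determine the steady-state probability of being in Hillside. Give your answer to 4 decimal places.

Let the stationary distribution be π with π = πP and π_1 + π_2 + π_3 = 1.
π_1 = 0.27·π_1 + 0.32·π_2 + 0.32·π_3
π_2 = 0.45·π_1 + 0.35·π_2 + 0.31·π_3
Solving with the normalization constraint gives π = (0.3048, 0.3674, 0.3279).
So the stationary probability of Hillside is 0.3674.

0.3674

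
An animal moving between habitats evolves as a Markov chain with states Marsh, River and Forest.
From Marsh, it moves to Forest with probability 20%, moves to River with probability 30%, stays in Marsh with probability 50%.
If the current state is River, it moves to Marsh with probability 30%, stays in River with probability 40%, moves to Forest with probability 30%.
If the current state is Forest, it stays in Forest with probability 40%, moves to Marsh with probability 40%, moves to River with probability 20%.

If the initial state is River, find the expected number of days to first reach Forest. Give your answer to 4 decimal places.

3.8095

Let t(s) be the expected number of days to first reach Forest from state s, with t(Forest) = 0. Conditioning on the first day:
t(Marsh) = 1 + 0.5·t(Marsh) + 0.3·t(River)
t(River) = 1 + 0.3·t(Marsh) + 0.4·t(River)
Solving: t(Marsh) = 4.2857, t(River) = 3.8095.
Expected days from River to Forest: 3.8095.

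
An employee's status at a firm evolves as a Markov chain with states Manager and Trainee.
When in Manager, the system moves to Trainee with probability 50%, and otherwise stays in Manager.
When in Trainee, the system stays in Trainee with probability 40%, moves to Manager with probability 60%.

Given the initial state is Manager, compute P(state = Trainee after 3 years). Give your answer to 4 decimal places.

Propagate the distribution vector 3 years from Manager.
After 0 years: (1.0000, 0.0000)
After 1 year: (0.5000, 0.5000)
After 2 years: (0.5500, 0.4500)
After 3 years: (0.5450, 0.4550)
P(in Trainee after 3 years) = 0.4550

0.4550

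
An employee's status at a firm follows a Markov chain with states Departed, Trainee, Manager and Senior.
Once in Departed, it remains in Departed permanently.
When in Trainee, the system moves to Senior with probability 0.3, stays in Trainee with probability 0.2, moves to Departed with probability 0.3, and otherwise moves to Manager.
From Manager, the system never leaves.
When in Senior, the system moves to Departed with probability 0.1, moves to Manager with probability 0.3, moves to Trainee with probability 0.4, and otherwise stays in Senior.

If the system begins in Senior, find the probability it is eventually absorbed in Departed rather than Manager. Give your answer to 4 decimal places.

Let h(s) be the probability of absorption at Departed starting from transient state s. Then h(Departed) = 1 and h(Manager) = 0. By first-step analysis:
h(Trainee) = 0.3·1 + 0.2·h(Trainee) + 0.2·0 + 0.3·h(Senior)
h(Senior) = 0.1·1 + 0.4·h(Trainee) + 0.3·0 + 0.2·h(Senior)
Solving: h(Trainee) = 0.5192, h(Senior) = 0.3846.
Starting from Senior, the probability is 0.3846.

0.3846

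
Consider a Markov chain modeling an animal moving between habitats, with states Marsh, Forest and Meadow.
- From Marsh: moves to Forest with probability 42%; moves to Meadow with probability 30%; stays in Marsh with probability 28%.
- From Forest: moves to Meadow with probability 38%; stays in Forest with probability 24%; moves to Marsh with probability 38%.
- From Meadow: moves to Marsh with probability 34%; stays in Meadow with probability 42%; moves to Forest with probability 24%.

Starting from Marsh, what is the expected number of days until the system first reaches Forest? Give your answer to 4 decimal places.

Let t(s) be the expected number of days to first reach Forest from state s, with t(Forest) = 0. Conditioning on the first day:
t(Marsh) = 1 + 0.28·t(Marsh) + 0.3·t(Meadow)
t(Meadow) = 1 + 0.34·t(Marsh) + 0.42·t(Meadow)
Solving: t(Marsh) = 2.7883, t(Meadow) = 3.3587.
Expected days from Marsh to Forest: 2.7883.

2.7883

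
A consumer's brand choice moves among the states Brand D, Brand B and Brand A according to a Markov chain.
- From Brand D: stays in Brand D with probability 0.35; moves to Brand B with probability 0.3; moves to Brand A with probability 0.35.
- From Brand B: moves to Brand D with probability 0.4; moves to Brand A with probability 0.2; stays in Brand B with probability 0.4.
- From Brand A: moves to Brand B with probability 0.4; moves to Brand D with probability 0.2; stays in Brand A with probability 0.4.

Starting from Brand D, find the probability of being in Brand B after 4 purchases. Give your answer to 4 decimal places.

Propagate the distribution vector 4 purchases from Brand D.
After 0 purchases: (1.0000, 0.0000, 0.0000)
After 1 purchase: (0.3500, 0.3000, 0.3500)
After 2 purchases: (0.3125, 0.3650, 0.3225)
After 3 purchases: (0.3199, 0.3688, 0.3114)
After 4 purchases: (0.3217, 0.3680, 0.3103)
P(in Brand B after 4 purchases) = 0.3680

0.3680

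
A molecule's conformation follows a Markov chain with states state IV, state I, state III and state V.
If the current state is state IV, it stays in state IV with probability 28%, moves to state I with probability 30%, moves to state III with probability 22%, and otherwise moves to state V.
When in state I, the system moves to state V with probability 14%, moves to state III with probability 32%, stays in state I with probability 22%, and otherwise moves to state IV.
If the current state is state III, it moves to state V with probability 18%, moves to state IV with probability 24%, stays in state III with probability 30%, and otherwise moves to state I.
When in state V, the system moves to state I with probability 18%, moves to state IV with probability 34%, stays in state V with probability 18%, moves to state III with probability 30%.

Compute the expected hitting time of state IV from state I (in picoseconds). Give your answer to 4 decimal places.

Let t(s) be the expected number of picoseconds to first reach state IV from state s, with t(state IV) = 0. Conditioning on the first picosecond:
t(state I) = 1 + 0.22·t(state I) + 0.32·t(state III) + 0.14·t(state V)
t(state III) = 1 + 0.28·t(state I) + 0.3·t(state III) + 0.18·t(state V)
t(state V) = 1 + 0.18·t(state I) + 0.3·t(state III) + 0.18·t(state V)
Solving: t(state I) = 3.3520, t(state III) = 3.6120, t(state V) = 3.2768.
Expected picoseconds from state I to state IV: 3.3520.

3.3520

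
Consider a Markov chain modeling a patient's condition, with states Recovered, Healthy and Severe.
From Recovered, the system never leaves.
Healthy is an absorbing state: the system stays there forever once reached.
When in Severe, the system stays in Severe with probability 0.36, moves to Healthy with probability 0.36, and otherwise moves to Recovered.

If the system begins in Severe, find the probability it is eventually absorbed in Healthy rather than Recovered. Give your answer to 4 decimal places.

0.5625

Let h(s) be the probability of absorption at Healthy starting from transient state s. Then h(Healthy) = 1 and h(Recovered) = 0. By first-step analysis:
h(Severe) = 0.28·0 + 0.36·1 + 0.36·h(Severe)
Solving: h(Severe) = 0.5625.
Starting from Severe, the probability is 0.5625.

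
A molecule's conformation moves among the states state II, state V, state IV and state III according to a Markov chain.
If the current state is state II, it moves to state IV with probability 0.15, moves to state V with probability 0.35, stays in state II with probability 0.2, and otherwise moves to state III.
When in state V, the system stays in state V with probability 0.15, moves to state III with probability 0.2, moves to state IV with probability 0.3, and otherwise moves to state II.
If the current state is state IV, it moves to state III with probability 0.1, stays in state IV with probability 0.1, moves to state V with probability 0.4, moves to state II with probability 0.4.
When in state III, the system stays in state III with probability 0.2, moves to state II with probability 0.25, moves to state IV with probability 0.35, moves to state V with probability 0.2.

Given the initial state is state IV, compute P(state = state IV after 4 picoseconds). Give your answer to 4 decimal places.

Propagate the distribution vector 4 picoseconds from state IV.
After 0 picoseconds: (0.0000, 0.0000, 1.0000, 0.0000)
After 1 picosecond: (0.4000, 0.4000, 0.1000, 0.1000)
After 2 picoseconds: (0.2850, 0.2600, 0.2250, 0.2300)
After 3 picoseconds: (0.2955, 0.2748, 0.2238, 0.2060)
After 4 picoseconds: (0.2963, 0.2753, 0.2212, 0.2072)
P(in state IV after 4 picoseconds) = 0.2212

0.2212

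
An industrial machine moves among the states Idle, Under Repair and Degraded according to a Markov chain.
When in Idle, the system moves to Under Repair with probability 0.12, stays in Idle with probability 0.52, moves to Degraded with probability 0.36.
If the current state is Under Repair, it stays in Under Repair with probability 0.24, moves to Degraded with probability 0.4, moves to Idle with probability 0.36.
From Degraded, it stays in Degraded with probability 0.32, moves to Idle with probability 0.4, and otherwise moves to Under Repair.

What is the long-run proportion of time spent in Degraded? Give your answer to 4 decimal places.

Let the stationary distribution be π with π = πP and π_1 + π_2 + π_3 = 1.
π_1 = 0.52·π_1 + 0.36·π_2 + 0.4·π_3
π_2 = 0.12·π_1 + 0.24·π_2 + 0.28·π_3
Solving with the normalization constraint gives π = (0.4454, 0.2007, 0.3539).
So the stationary probability of Degraded is 0.3539.

0.3539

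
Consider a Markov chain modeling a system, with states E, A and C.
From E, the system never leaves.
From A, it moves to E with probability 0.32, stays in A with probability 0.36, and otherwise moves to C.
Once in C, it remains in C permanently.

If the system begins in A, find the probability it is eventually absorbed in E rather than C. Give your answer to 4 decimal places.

Let h(s) be the probability of absorption at E starting from transient state s. Then h(E) = 1 and h(C) = 0. By first-step analysis:
h(A) = 0.32·1 + 0.36·h(A) + 0.32·0
Solving: h(A) = 0.5000.
Starting from A, the probability is 0.5000.

0.5000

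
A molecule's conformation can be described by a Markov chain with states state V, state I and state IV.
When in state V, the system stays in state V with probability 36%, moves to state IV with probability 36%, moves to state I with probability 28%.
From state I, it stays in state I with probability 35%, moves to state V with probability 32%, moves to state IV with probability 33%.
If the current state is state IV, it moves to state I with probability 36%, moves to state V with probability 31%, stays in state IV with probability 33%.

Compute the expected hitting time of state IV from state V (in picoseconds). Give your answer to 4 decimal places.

Let t(s) be the expected number of picoseconds to first reach state IV from state s, with t(state IV) = 0. Conditioning on the first picosecond:
t(state V) = 1 + 0.36·t(state V) + 0.28·t(state I)
t(state I) = 1 + 0.32·t(state V) + 0.35·t(state I)
Solving: t(state V) = 2.8493, t(state I) = 2.9412.
Expected picoseconds from state V to state IV: 2.8493.

2.8493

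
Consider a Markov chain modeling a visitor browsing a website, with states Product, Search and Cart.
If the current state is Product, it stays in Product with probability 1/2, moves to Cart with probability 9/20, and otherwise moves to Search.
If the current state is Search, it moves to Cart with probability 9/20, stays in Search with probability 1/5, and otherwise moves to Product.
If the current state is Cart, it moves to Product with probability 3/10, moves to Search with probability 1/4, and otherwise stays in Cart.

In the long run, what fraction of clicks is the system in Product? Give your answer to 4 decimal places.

Let the stationary distribution be π with π = πP and π_1 + π_2 + π_3 = 1.
π_1 = 0.5·π_1 + 0.35·π_2 + 0.3·π_3
π_2 = 0.05·π_1 + 0.2·π_2 + 0.25·π_3
Solving with the normalization constraint gives π = (0.3853, 0.1647, 0.4500).
So the stationary probability of Product is 0.3853.

0.3853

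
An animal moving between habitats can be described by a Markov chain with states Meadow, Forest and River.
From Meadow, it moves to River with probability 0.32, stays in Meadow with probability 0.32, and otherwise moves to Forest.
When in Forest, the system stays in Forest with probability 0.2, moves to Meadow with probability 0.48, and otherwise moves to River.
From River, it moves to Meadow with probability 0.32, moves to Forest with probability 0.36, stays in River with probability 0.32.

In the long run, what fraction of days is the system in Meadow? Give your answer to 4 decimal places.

0.3697

Let the stationary distribution be π with π = πP and π_1 + π_2 + π_3 = 1.
π_1 = 0.32·π_1 + 0.48·π_2 + 0.32·π_3
π_2 = 0.36·π_1 + 0.2·π_2 + 0.36·π_3
Solving with the normalization constraint gives π = (0.3697, 0.3103, 0.3200).
So the stationary probability of Meadow is 0.3697.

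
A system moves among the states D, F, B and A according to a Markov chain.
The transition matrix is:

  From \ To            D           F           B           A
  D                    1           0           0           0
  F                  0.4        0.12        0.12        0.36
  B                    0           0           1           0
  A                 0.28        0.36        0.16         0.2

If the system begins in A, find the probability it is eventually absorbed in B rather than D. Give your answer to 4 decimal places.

Let h(s) be the probability of absorption at B starting from transient state s. Then h(B) = 1 and h(D) = 0. By first-step analysis:
h(F) = 0.4·0 + 0.12·h(F) + 0.12·1 + 0.36·h(A)
h(A) = 0.28·0 + 0.36·h(F) + 0.16·1 + 0.2·h(A)
Solving: h(F) = 0.2674, h(A) = 0.3203.
Starting from A, the probability is 0.3203.

0.3203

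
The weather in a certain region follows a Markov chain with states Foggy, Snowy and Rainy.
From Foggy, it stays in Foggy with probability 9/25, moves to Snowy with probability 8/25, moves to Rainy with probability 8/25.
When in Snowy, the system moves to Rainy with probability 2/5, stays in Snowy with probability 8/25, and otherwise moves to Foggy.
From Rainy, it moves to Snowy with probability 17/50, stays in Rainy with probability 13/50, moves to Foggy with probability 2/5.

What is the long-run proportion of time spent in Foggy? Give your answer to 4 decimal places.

Let the stationary distribution be π with π = πP and π_1 + π_2 + π_3 = 1.
π_1 = 0.36·π_1 + 0.28·π_2 + 0.4·π_3
π_2 = 0.32·π_1 + 0.32·π_2 + 0.34·π_3
Solving with the normalization constraint gives π = (0.3469, 0.3265, 0.3265).
So the stationary probability of Foggy is 0.3469.

0.3469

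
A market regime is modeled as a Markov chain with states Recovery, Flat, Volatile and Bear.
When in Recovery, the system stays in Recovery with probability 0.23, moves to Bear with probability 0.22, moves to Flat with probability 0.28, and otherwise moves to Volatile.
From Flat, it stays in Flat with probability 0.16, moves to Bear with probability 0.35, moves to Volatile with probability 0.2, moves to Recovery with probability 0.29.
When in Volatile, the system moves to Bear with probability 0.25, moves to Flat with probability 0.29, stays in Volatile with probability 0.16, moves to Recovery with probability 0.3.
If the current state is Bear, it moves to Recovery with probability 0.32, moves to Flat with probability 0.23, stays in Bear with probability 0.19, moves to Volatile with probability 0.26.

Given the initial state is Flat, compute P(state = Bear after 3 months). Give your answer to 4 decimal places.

0.2518

Propagate the distribution vector 3 months from Flat.
After 0 months: (0.0000, 1.0000, 0.0000, 0.0000)
After 1 month: (0.2900, 0.1600, 0.2000, 0.3500)
After 2 months: (0.2851, 0.2453, 0.2333, 0.2363)
After 3 months: (0.2823, 0.2411, 0.2248, 0.2518)
P(in Bear after 3 months) = 0.2518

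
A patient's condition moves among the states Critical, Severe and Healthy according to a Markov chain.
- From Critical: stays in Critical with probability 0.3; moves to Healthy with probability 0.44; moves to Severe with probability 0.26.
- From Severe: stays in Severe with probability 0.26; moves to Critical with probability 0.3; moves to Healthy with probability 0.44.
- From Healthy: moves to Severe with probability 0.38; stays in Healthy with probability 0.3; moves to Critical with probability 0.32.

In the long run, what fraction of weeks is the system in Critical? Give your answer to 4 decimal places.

0.3077

Let the stationary distribution be π with π = πP and π_1 + π_2 + π_3 = 1.
π_1 = 0.3·π_1 + 0.3·π_2 + 0.32·π_3
π_2 = 0.26·π_1 + 0.26·π_2 + 0.38·π_3
Solving with the normalization constraint gives π = (0.3077, 0.3063, 0.3860).
So the stationary probability of Critical is 0.3077.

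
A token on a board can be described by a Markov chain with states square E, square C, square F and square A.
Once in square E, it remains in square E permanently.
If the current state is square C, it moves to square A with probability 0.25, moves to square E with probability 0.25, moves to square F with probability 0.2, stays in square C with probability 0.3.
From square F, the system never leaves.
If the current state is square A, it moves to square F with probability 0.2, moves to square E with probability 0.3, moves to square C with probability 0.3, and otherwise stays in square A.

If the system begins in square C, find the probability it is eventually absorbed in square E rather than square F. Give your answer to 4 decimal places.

Let h(s) be the probability of absorption at square E starting from transient state s. Then h(square E) = 1 and h(square F) = 0. By first-step analysis:
h(square C) = 0.25·1 + 0.3·h(square C) + 0.2·0 + 0.25·h(square A)
h(square A) = 0.3·1 + 0.3·h(square C) + 0.2·0 + 0.2·h(square A)
Solving: h(square C) = 0.5670, h(square A) = 0.5876.
Starting from square C, the probability is 0.5670.

0.5670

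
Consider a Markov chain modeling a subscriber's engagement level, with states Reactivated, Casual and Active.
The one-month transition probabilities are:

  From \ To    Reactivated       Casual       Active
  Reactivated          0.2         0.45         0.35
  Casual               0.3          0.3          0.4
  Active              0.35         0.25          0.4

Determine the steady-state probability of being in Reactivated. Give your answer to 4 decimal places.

0.2902

Let the stationary distribution be π with π = πP and π_1 + π_2 + π_3 = 1.
π_1 = 0.2·π_1 + 0.3·π_2 + 0.35·π_3
π_2 = 0.45·π_1 + 0.3·π_2 + 0.25·π_3
Solving with the normalization constraint gives π = (0.2902, 0.3243, 0.3855).
So the stationary probability of Reactivated is 0.2902.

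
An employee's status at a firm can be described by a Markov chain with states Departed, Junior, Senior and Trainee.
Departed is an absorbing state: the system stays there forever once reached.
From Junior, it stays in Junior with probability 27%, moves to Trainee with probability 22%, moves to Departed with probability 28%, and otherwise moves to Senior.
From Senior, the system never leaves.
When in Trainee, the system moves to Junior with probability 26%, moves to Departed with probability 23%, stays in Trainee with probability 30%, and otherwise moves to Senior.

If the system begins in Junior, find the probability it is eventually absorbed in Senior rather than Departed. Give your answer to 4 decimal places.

0.4566

Let h(s) be the probability of absorption at Senior starting from transient state s. Then h(Senior) = 1 and h(Departed) = 0. By first-step analysis:
h(Junior) = 0.28·0 + 0.27·h(Junior) + 0.23·1 + 0.22·h(Trainee)
h(Trainee) = 0.23·0 + 0.26·h(Junior) + 0.21·1 + 0.3·h(Trainee)
Solving: h(Junior) = 0.4566, h(Trainee) = 0.4696.
Starting from Junior, the probability is 0.4566.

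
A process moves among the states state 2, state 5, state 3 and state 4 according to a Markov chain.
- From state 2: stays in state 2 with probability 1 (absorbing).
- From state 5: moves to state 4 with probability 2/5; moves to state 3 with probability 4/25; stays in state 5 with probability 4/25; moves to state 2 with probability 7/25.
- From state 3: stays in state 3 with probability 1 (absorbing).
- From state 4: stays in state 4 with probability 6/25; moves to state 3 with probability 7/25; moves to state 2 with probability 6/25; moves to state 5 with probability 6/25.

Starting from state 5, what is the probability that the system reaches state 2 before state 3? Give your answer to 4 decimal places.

Let h(s) be the probability of absorption at state 2 starting from transient state s. Then h(state 2) = 1 and h(state 3) = 0. By first-step analysis:
h(state 5) = 0.28·1 + 0.16·h(state 5) + 0.16·0 + 0.4·h(state 4)
h(state 4) = 0.24·1 + 0.24·h(state 5) + 0.28·0 + 0.24·h(state 4)
Solving: h(state 5) = 0.5693, h(state 4) = 0.4956.
Starting from state 5, the probability is 0.5693.

0.5693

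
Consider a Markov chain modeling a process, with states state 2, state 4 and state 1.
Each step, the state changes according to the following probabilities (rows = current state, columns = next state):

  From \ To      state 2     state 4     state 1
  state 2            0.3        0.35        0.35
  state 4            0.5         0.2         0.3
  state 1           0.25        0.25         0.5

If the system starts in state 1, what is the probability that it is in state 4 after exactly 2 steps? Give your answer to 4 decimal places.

Sum over the intermediate state after 1 step:
P = P(state 1→state 2)·P(state 2→state 4) + P(state 1→state 4)·P(state 4→state 4) + P(state 1→state 1)·P(state 1→state 4)
  = 0.25×0.35 + 0.25×0.2 + 0.5×0.25
  = 0.0875 + 0.0500 + 0.1250 = 0.2625

0.2625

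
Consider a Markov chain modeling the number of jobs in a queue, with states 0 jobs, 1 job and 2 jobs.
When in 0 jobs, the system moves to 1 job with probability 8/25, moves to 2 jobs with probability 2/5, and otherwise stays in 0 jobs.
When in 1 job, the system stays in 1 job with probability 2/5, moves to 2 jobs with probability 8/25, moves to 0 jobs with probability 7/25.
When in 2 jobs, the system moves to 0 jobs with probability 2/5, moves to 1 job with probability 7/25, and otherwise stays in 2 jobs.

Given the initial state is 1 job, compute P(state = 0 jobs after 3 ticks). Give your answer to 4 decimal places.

0.3211

Propagate the distribution vector 3 ticks from 1 job.
After 0 ticks: (0.0000, 1.0000, 0.0000)
After 1 tick: (0.2800, 0.4000, 0.3200)
After 2 ticks: (0.3184, 0.3392, 0.3424)
After 3 ticks: (0.3211, 0.3334, 0.3455)
P(in 0 jobs after 3 ticks) = 0.3211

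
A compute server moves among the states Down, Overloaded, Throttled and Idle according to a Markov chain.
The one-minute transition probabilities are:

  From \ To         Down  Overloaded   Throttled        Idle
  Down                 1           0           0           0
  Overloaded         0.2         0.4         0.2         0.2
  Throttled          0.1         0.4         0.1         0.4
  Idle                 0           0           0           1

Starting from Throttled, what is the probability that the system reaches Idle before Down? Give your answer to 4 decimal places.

0.6957

Let h(s) be the probability of absorption at Idle starting from transient state s. Then h(Idle) = 1 and h(Down) = 0. By first-step analysis:
h(Overloaded) = 0.2·0 + 0.4·h(Overloaded) + 0.2·h(Throttled) + 0.2·1
h(Throttled) = 0.1·0 + 0.4·h(Overloaded) + 0.1·h(Throttled) + 0.4·1
Solving: h(Overloaded) = 0.5652, h(Throttled) = 0.6957.
Starting from Throttled, the probability is 0.6957.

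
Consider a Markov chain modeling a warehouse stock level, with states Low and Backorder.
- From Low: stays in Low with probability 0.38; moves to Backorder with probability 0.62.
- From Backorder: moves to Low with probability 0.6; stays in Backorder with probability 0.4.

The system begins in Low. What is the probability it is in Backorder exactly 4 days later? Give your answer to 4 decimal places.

Propagate the distribution vector 4 days from Low.
After 0 days: (1.0000, 0.0000)
After 1 day: (0.3800, 0.6200)
After 2 days: (0.5164, 0.4836)
After 3 days: (0.4864, 0.5136)
After 4 days: (0.4930, 0.5070)
P(in Backorder after 4 days) = 0.5070

0.5070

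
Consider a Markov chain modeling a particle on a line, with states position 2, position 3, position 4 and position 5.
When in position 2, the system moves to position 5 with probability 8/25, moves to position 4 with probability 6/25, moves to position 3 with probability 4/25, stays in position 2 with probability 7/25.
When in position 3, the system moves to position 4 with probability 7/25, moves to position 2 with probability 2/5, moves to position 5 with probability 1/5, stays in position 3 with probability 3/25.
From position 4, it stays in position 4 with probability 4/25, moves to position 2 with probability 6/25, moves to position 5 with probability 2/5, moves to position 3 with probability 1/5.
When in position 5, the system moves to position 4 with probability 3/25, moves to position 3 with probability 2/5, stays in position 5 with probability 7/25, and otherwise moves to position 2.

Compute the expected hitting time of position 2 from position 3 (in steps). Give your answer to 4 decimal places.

3.1917

Let t(s) be the expected number of steps to first reach position 2 from state s, with t(position 2) = 0. Conditioning on the first step:
t(position 3) = 1 + 0.12·t(position 3) + 0.28·t(position 4) + 0.2·t(position 5)
t(position 4) = 1 + 0.2·t(position 3) + 0.16·t(position 4) + 0.4·t(position 5)
t(position 5) = 1 + 0.4·t(position 3) + 0.12·t(position 4) + 0.28·t(position 5)
Solving: t(position 3) = 3.1917, t(position 4) = 3.7541, t(position 5) = 3.7877.
Expected steps from position 3 to position 2: 3.1917.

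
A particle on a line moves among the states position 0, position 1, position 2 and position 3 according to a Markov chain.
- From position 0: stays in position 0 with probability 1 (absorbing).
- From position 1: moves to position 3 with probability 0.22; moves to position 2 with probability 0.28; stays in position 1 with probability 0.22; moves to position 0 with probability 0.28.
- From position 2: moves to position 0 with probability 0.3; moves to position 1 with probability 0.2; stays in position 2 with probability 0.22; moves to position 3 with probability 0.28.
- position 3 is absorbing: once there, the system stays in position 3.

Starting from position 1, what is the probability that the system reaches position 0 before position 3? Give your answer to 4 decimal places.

0.5474

Let h(s) be the probability of absorption at position 0 starting from transient state s. Then h(position 0) = 1 and h(position 3) = 0. By first-step analysis:
h(position 1) = 0.28·1 + 0.22·h(position 1) + 0.28·h(position 2) + 0.22·0
h(position 2) = 0.3·1 + 0.2·h(position 1) + 0.22·h(position 2) + 0.28·0
Solving: h(position 1) = 0.5474, h(position 2) = 0.5250.
Starting from position 1, the probability is 0.5474.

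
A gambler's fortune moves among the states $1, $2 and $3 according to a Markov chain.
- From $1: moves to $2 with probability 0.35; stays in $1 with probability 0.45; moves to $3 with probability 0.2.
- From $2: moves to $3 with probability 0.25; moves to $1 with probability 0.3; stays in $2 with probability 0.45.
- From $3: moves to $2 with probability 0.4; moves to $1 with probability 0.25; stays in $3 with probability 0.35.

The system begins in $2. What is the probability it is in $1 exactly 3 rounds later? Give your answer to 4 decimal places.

Propagate the distribution vector 3 rounds from $2.
After 0 rounds: (0.0000, 1.0000, 0.0000)
After 1 round: (0.3000, 0.4500, 0.2500)
After 2 rounds: (0.3325, 0.4075, 0.2600)
After 3 rounds: (0.3369, 0.4038, 0.2594)
P(in $1 after 3 rounds) = 0.3369

0.3369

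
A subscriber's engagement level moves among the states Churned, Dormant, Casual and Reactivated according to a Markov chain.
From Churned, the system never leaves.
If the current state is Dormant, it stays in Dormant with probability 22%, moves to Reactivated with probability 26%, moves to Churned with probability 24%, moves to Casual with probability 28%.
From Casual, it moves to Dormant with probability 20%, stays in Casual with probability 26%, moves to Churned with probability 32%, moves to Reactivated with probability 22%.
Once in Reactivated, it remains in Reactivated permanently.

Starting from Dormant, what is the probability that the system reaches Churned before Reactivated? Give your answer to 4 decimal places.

Let h(s) be the probability of absorption at Churned starting from transient state s. Then h(Churned) = 1 and h(Reactivated) = 0. By first-step analysis:
h(Dormant) = 0.24·1 + 0.22·h(Dormant) + 0.28·h(Casual) + 0.26·0
h(Casual) = 0.32·1 + 0.2·h(Dormant) + 0.26·h(Casual) + 0.22·0
Solving: h(Dormant) = 0.5127, h(Casual) = 0.5710.
Starting from Dormant, the probability is 0.5127.

0.5127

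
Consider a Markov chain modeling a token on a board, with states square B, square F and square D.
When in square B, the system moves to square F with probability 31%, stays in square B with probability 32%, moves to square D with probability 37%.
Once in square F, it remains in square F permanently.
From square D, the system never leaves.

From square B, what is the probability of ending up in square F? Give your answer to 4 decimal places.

Let h(s) be the probability of absorption at square F starting from transient state s. Then h(square F) = 1 and h(square D) = 0. By first-step analysis:
h(square B) = 0.32·h(square B) + 0.31·1 + 0.37·0
Solving: h(square B) = 0.4559.
Starting from square B, the probability is 0.4559.

0.4559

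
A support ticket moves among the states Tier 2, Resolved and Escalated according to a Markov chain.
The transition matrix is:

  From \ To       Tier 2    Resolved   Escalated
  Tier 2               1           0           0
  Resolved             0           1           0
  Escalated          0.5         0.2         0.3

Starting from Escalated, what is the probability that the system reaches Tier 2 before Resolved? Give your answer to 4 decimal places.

Let h(s) be the probability of absorption at Tier 2 starting from transient state s. Then h(Tier 2) = 1 and h(Resolved) = 0. By first-step analysis:
h(Escalated) = 0.5·1 + 0.2·0 + 0.3·h(Escalated)
Solving: h(Escalated) = 0.7143.
Starting from Escalated, the probability is 0.7143.

0.7143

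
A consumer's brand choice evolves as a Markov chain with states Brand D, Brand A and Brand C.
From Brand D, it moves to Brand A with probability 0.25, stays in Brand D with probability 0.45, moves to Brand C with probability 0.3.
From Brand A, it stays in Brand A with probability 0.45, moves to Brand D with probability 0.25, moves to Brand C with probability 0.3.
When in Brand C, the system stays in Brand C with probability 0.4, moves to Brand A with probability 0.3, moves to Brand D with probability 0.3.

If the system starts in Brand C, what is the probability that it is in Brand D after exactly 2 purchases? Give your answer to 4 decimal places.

0.3300

Sum over the intermediate state after 1 purchase:
P = P(Brand C→Brand D)·P(Brand D→Brand D) + P(Brand C→Brand A)·P(Brand A→Brand D) + P(Brand C→Brand C)·P(Brand C→Brand D)
  = 0.3×0.45 + 0.3×0.25 + 0.4×0.3
  = 0.1350 + 0.0750 + 0.1200 = 0.3300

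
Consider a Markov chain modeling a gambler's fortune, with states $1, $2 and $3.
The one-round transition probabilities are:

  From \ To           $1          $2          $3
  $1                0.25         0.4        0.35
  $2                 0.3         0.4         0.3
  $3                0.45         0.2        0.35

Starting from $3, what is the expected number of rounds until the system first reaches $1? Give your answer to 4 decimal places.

Let t(s) be the expected number of rounds to first reach $1 from state s, with t($1) = 0. Conditioning on the first round:
t($2) = 1 + 0.4·t($2) + 0.3·t($3)
t($3) = 1 + 0.2·t($2) + 0.35·t($3)
Solving: t($2) = 2.8788, t($3) = 2.4242.
Expected rounds from $3 to $1: 2.4242.

2.4242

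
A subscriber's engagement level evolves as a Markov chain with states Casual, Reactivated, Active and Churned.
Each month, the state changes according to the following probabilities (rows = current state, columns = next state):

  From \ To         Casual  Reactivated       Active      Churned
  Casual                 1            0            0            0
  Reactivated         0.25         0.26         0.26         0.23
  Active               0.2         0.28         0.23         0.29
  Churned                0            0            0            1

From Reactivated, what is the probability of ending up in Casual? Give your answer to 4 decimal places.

0.4920

Let h(s) be the probability of absorption at Casual starting from transient state s. Then h(Casual) = 1 and h(Churned) = 0. By first-step analysis:
h(Reactivated) = 0.25·1 + 0.26·h(Reactivated) + 0.26·h(Active) + 0.23·0
h(Active) = 0.2·1 + 0.28·h(Reactivated) + 0.23·h(Active) + 0.29·0
Solving: h(Reactivated) = 0.4920, h(Active) = 0.4386.
Starting from Reactivated, the probability is 0.4920.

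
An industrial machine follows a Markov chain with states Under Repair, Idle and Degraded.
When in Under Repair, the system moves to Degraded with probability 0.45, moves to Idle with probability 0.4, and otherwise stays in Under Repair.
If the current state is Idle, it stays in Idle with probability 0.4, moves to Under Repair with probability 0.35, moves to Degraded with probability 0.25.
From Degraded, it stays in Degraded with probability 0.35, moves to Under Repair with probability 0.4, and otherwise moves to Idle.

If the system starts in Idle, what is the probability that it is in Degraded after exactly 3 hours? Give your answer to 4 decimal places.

0.3430

Propagate the distribution vector 3 hours from Idle.
After 0 hours: (0.0000, 1.0000, 0.0000)
After 1 hour: (0.3500, 0.4000, 0.2500)
After 2 hours: (0.2925, 0.3625, 0.3450)
After 3 hours: (0.3088, 0.3483, 0.3430)
P(in Degraded after 3 hours) = 0.3430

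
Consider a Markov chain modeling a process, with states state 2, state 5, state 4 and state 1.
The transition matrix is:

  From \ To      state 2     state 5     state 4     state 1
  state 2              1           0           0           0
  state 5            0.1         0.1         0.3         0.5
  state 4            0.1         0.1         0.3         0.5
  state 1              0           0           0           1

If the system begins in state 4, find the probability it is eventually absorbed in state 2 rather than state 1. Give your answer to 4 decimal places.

0.1667

Let h(s) be the probability of absorption at state 2 starting from transient state s. Then h(state 2) = 1 and h(state 1) = 0. By first-step analysis:
h(state 5) = 0.1·1 + 0.1·h(state 5) + 0.3·h(state 4) + 0.5·0
h(state 4) = 0.1·1 + 0.1·h(state 5) + 0.3·h(state 4) + 0.5·0
Solving: h(state 5) = 0.1667, h(state 4) = 0.1667.
Starting from state 4, the probability is 0.1667.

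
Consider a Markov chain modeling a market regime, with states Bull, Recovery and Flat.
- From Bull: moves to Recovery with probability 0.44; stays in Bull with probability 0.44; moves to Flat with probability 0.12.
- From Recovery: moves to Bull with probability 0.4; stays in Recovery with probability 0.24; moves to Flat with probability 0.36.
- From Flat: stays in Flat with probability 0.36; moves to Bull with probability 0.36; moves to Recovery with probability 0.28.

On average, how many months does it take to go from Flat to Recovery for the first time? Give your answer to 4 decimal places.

2.9188

Let t(s) be the expected number of months to first reach Recovery from state s, with t(Recovery) = 0. Conditioning on the first month:
t(Bull) = 1 + 0.44·t(Bull) + 0.12·t(Flat)
t(Flat) = 1 + 0.36·t(Bull) + 0.36·t(Flat)
Solving: t(Bull) = 2.4112, t(Flat) = 2.9188.
Expected months from Flat to Recovery: 2.9188.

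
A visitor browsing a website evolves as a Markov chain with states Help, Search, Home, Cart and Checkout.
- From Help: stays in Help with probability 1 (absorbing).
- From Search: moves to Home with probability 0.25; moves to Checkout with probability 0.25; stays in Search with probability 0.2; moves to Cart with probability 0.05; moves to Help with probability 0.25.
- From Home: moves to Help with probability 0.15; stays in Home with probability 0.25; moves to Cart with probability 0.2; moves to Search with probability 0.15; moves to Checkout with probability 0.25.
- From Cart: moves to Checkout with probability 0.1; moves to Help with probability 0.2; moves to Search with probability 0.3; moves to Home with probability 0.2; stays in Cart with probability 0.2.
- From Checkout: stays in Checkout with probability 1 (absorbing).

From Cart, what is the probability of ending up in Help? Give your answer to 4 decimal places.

Let h(s) be the probability of absorption at Help starting from transient state s. Then h(Help) = 1 and h(Checkout) = 0. By first-step analysis:
h(Search) = 0.25·1 + 0.2·h(Search) + 0.25·h(Home) + 0.05·h(Cart) + 0.25·0
h(Home) = 0.15·1 + 0.15·h(Search) + 0.25·h(Home) + 0.2·h(Cart) + 0.25·0
h(Cart) = 0.2·1 + 0.3·h(Search) + 0.2·h(Home) + 0.2·h(Cart) + 0.1·0
Solving: h(Search) = 0.4843, h(Home) = 0.4414, h(Cart) = 0.5420.
Starting from Cart, the probability is 0.5420.

0.5420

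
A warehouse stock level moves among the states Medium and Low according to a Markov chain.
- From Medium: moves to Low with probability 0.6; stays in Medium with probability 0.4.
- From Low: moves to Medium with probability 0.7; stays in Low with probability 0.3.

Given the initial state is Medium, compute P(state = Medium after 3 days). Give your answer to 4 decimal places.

0.5260

Propagate the distribution vector 3 days from Medium.
After 0 days: (1.0000, 0.0000)
After 1 day: (0.4000, 0.6000)
After 2 days: (0.5800, 0.4200)
After 3 days: (0.5260, 0.4740)
P(in Medium after 3 days) = 0.5260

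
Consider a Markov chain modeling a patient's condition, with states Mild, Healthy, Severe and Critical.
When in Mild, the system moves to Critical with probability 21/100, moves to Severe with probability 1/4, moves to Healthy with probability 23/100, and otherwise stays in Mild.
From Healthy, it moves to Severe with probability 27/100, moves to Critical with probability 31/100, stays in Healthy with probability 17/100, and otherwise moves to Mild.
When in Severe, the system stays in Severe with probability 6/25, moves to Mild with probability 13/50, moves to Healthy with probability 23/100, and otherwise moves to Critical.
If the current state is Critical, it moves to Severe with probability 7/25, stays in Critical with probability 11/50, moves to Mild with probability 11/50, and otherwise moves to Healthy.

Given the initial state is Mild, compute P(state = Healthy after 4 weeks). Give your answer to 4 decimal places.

0.2288

Propagate the distribution vector 4 weeks from Mild.
After 0 weeks: (1.0000, 0.0000, 0.0000, 0.0000)
After 1 week: (0.3100, 0.2300, 0.2500, 0.2100)
After 2 weeks: (0.2648, 0.2267, 0.2584, 0.2501)
After 3 weeks: (0.2610, 0.2289, 0.2595, 0.2507)
After 4 weeks: (0.2607, 0.2288, 0.2595, 0.2510)
P(in Healthy after 4 weeks) = 0.2288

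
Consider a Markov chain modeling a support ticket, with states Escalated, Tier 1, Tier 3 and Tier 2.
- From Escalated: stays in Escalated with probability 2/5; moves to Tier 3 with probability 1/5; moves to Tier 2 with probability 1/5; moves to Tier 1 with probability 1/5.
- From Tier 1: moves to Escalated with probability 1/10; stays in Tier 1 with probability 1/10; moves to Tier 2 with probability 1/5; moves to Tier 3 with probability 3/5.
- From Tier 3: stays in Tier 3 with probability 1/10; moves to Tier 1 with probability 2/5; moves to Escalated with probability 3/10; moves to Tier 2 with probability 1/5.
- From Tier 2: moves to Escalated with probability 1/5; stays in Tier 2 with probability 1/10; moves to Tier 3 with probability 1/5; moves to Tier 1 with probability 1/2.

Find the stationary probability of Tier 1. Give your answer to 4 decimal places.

0.2832

Let the stationary distribution be π with π = πP and π_1 + π_2 + π_3 + π_4 = 1.
π_1 = 0.4·π_1 + 0.1·π_2 + 0.3·π_3 + 0.2·π_4
π_2 = 0.2·π_1 + 0.1·π_2 + 0.4·π_3 + 0.5·π_4
π_3 = 0.2·π_1 + 0.6·π_2 + 0.1·π_3 + 0.2·π_4
Solving with the normalization constraint gives π = (0.2502, 0.2832, 0.2848, 0.1818).
So the stationary probability of Tier 1 is 0.2832.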